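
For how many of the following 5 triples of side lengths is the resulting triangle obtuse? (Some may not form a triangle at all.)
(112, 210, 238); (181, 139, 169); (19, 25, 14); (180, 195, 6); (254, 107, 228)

(112,210,238): 112²+210² = 56644 = 238² → right
(181,139,169): 139²+169² = 47882 > 32761 = 181² → acute
(19,25,14): 14²+19² = 557 < 625 = 25² → obtuse
(180,195,6): 6+180 ≤ 195, not a triangle
(254,107,228): 107²+228² = 63433 < 64516 = 254² → obtuse
2 of the 5 are obtuse.

2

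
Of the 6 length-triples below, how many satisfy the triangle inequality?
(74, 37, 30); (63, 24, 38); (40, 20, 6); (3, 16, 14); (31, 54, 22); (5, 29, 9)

(30,37,74): 30+37 ≤ 74 → not valid
(24,38,63): 24+38 ≤ 63 → not valid
(6,20,40): 6+20 ≤ 40 → not valid
(3,14,16): 3+14 > 16 → valid
(22,31,54): 22+31 ≤ 54 → not valid
(5,9,29): 5+9 ≤ 29 → not valid
1 of the 6 triples forms a triangle.

1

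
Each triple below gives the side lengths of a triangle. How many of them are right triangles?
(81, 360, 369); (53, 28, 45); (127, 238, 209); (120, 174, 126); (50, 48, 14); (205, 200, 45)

5

(81,360,369): 81²+360² = 136161 = 369² → right
(53,28,45): 28²+45² = 2809 = 53² → right
(127,238,209): 127²+209² = 59810 > 56644 = 238² → acute
(120,174,126): 120²+126² = 30276 = 174² → right
(50,48,14): 14²+48² = 2500 = 50² → right
(205,200,45): 45²+200² = 42025 = 205² → right
5 of the 6 are right.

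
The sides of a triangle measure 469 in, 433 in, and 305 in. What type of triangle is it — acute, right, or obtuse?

acute

Compare the square of the longest side to the sum of squares of the other two: 305² + 433² = 280514 > 219961 = 469².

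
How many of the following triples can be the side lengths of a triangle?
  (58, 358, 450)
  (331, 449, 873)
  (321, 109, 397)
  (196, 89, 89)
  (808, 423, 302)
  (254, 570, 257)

1

(58,358,450): 58+358 ≤ 450 → not valid
(331,449,873): 331+449 ≤ 873 → not valid
(109,321,397): 109+321 > 397 → valid
(89,89,196): 89+89 ≤ 196 → not valid
(302,423,808): 302+423 ≤ 808 → not valid
(254,257,570): 254+257 ≤ 570 → not valid
1 of the 6 triples forms a triangle.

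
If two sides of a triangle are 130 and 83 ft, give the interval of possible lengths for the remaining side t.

47 < t < 213

By the triangle inequality, t must be less than 130 + 83 = 213 and greater than |130 − 83| = 47.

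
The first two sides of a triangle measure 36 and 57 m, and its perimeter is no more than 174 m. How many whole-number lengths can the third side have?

60

Triangle inequality: 21 < x < 93. Perimeter ≤ 174 gives x ≤ 174 − 36 − 57 = 81.
So 21 < x ≤ 81; integers 22 through 81: 60 values.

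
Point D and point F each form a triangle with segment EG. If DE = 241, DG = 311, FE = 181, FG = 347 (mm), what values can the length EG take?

166 < EG < 528

From triangle DEG: |241 − 311| < EG < 241 + 311, i.e. 70 < EG < 552.
From triangle FEG: 166 < EG < 528.
Both must hold, so EG lies in the intersection.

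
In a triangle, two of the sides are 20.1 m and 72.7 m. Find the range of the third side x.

52.6 < x < 92.8

By the triangle inequality, x must be less than 20.1 + 72.7 = 92.8 and greater than |20.1 − 72.7| = 52.6.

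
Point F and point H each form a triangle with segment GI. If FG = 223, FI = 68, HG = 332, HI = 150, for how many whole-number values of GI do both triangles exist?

From triangle FGI: 155 < GI < 291.
From triangle HGI: 182 < GI < 482.
Intersection: 182 < GI < 291, so integers 183 through 290: 108 values.

108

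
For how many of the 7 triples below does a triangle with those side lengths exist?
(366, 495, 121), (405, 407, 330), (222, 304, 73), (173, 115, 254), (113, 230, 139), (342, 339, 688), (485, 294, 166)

3

(121,366,495): 121+366 ≤ 495 → not valid
(330,405,407): 330+405 > 407 → valid
(73,222,304): 73+222 ≤ 304 → not valid
(115,173,254): 115+173 > 254 → valid
(113,139,230): 113+139 > 230 → valid
(339,342,688): 339+342 ≤ 688 → not valid
(166,294,485): 166+294 ≤ 485 → not valid
3 of the 7 triples form a triangle.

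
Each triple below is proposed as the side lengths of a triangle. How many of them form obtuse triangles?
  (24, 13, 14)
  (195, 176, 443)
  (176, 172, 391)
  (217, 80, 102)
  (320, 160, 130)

(24,13,14): 13²+14² = 365 < 576 = 24² → obtuse
(195,176,443): 176+195 ≤ 443, not a triangle
(176,172,391): 172+176 ≤ 391, not a triangle
(217,80,102): 80+102 ≤ 217, not a triangle
(320,160,130): 130+160 ≤ 320, not a triangle
1 of the 5 is obtuse.

1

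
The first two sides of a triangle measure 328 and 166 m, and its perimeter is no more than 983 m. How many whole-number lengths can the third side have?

Triangle inequality: 162 < x < 494. Perimeter ≤ 983 gives x ≤ 983 − 328 − 166 = 489.
So 162 < x ≤ 489; integers 163 through 489: 327 values.

327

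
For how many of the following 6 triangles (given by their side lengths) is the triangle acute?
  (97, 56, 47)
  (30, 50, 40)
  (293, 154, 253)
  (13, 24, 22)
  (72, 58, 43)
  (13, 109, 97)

3

(97,56,47): 47²+56² = 5345 < 9409 = 97² → obtuse
(30,50,40): 30²+40² = 2500 = 50² → right
(293,154,253): 154²+253² = 87725 > 85849 = 293² → acute
(13,24,22): 13²+22² = 653 > 576 = 24² → acute
(72,58,43): 43²+58² = 5213 > 5184 = 72² → acute
(13,109,97): 13²+97² = 9578 < 11881 = 109² → obtuse
3 of the 6 are acute.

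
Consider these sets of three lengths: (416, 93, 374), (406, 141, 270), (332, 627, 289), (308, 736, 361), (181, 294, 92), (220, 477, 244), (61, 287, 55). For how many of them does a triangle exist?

(93,374,416): 93+374 > 416 → valid
(141,270,406): 141+270 > 406 → valid
(289,332,627): 289+332 ≤ 627 → not valid
(308,361,736): 308+361 ≤ 736 → not valid
(92,181,294): 92+181 ≤ 294 → not valid
(220,244,477): 220+244 ≤ 477 → not valid
(55,61,287): 55+61 ≤ 287 → not valid
2 of the 7 triples form a triangle.

2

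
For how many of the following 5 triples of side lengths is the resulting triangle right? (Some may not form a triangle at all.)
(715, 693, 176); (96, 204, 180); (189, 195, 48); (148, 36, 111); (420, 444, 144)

4

(715,693,176): 176²+693² = 511225 = 715² → right
(96,204,180): 96²+180² = 41616 = 204² → right
(189,195,48): 48²+189² = 38025 = 195² → right
(148,36,111): 36+111 ≤ 148, not a triangle
(420,444,144): 144²+420² = 197136 = 444² → right
4 of the 5 are right.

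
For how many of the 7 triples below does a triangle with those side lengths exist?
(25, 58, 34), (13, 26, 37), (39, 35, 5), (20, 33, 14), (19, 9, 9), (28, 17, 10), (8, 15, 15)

(25,34,58): 25+34 > 58 → valid
(13,26,37): 13+26 > 37 → valid
(5,35,39): 5+35 > 39 → valid
(14,20,33): 14+20 > 33 → valid
(9,9,19): 9+9 ≤ 19 → not valid
(10,17,28): 10+17 ≤ 28 → not valid
(8,15,15): 8+15 > 15 → valid
5 of the 7 triples form a triangle.

5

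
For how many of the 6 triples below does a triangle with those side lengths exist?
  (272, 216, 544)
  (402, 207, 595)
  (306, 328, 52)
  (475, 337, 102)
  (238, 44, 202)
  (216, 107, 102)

3

(216,272,544): 216+272 ≤ 544 → not valid
(207,402,595): 207+402 > 595 → valid
(52,306,328): 52+306 > 328 → valid
(102,337,475): 102+337 ≤ 475 → not valid
(44,202,238): 44+202 > 238 → valid
(102,107,216): 102+107 ≤ 216 → not valid
3 of the 6 triples form a triangle.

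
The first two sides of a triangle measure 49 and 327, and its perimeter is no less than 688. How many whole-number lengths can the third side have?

Triangle inequality: 278 < x < 376. Perimeter ≥ 688 gives x ≥ 688 − 49 − 327 = 312.
So 312 ≤ x < 376; integers 312 through 375: 64 values.

64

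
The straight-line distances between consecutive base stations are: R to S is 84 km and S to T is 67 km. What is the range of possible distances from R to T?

By the triangle inequality, |84 − 67| ≤ RT ≤ 84 + 67.

17 ≤ RT ≤ 151 km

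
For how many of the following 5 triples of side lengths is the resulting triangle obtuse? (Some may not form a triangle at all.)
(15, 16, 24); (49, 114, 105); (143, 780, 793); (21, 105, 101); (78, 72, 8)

(15,16,24): 15²+16² = 481 < 576 = 24² → obtuse
(49,114,105): 49²+105² = 13426 > 12996 = 114² → acute
(143,780,793): 143²+780² = 628849 = 793² → right
(21,105,101): 21²+101² = 10642 < 11025 = 105² → obtuse
(78,72,8): 8²+72² = 5248 < 6084 = 78² → obtuse
3 of the 5 are obtuse.

3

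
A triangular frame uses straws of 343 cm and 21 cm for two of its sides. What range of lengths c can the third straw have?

322 < c < 364

By the triangle inequality, c must be less than 343 + 21 = 364 and greater than |343 − 21| = 322.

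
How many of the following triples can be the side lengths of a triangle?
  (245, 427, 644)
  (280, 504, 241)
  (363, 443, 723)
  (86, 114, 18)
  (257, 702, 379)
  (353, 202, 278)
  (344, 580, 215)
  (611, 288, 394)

5

(245,427,644): 245+427 > 644 → valid
(241,280,504): 241+280 > 504 → valid
(363,443,723): 363+443 > 723 → valid
(18,86,114): 18+86 ≤ 114 → not valid
(257,379,702): 257+379 ≤ 702 → not valid
(202,278,353): 202+278 > 353 → valid
(215,344,580): 215+344 ≤ 580 → not valid
(288,394,611): 288+394 > 611 → valid
5 of the 8 triples form a triangle.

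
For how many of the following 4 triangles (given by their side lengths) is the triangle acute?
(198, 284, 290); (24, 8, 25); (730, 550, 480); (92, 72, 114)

3

(198,284,290): 198²+284² = 119860 > 84100 = 290² → acute
(24,8,25): 8²+24² = 640 > 625 = 25² → acute
(730,550,480): 480²+550² = 532900 = 730² → right
(92,72,114): 72²+92² = 13648 > 12996 = 114² → acute
3 of the 4 are acute.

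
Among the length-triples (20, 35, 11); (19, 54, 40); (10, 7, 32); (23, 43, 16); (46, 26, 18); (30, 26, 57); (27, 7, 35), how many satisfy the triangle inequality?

(11,20,35): 11+20 ≤ 35 → not valid
(19,40,54): 19+40 > 54 → valid
(7,10,32): 7+10 ≤ 32 → not valid
(16,23,43): 16+23 ≤ 43 → not valid
(18,26,46): 18+26 ≤ 46 → not valid
(26,30,57): 26+30 ≤ 57 → not valid
(7,27,35): 7+27 ≤ 35 → not valid
1 of the 7 triples forms a triangle.

1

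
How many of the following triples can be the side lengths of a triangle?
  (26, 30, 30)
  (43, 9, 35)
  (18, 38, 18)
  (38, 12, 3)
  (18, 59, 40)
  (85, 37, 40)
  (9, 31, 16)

(26,30,30): 26+30 > 30 → valid
(9,35,43): 9+35 > 43 → valid
(18,18,38): 18+18 ≤ 38 → not valid
(3,12,38): 3+12 ≤ 38 → not valid
(18,40,59): 18+40 ≤ 59 → not valid
(37,40,85): 37+40 ≤ 85 → not valid
(9,16,31): 9+16 ≤ 31 → not valid
2 of the 7 triples form a triangle.

2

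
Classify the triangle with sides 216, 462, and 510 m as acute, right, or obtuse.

right

Compare the square of the longest side to the sum of squares of the other two: 216² + 462² = 260100 = 510².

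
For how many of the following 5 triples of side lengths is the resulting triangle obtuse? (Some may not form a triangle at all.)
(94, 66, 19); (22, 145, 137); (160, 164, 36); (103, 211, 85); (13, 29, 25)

(94,66,19): 19+66 ≤ 94, not a triangle
(22,145,137): 22²+137² = 19253 < 21025 = 145² → obtuse
(160,164,36): 36²+160² = 26896 = 164² → right
(103,211,85): 85+103 ≤ 211, not a triangle
(13,29,25): 13²+25² = 794 < 841 = 29² → obtuse
2 of the 5 are obtuse.

2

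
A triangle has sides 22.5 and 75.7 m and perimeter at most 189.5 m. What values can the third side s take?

Triangle inequality alone gives 53.2 < s < 98.2.
The perimeter condition gives s ≤ 189.5 − 22.5 − 75.7 = 91.3.
Intersecting the two: 53.2 < s ≤ 91.3.

53.2 < s ≤ 91.3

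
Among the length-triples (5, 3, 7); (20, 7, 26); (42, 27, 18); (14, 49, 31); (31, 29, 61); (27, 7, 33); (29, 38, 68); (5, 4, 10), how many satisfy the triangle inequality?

4

(3,5,7): 3+5 > 7 → valid
(7,20,26): 7+20 > 26 → valid
(18,27,42): 18+27 > 42 → valid
(14,31,49): 14+31 ≤ 49 → not valid
(29,31,61): 29+31 ≤ 61 → not valid
(7,27,33): 7+27 > 33 → valid
(29,38,68): 29+38 ≤ 68 → not valid
(4,5,10): 4+5 ≤ 10 → not valid
4 of the 8 triples form a triangle.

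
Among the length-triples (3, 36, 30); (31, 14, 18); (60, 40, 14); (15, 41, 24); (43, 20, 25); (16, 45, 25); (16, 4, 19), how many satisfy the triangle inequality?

3

(3,30,36): 3+30 ≤ 36 → not valid
(14,18,31): 14+18 > 31 → valid
(14,40,60): 14+40 ≤ 60 → not valid
(15,24,41): 15+24 ≤ 41 → not valid
(20,25,43): 20+25 > 43 → valid
(16,25,45): 16+25 ≤ 45 → not valid
(4,16,19): 4+16 > 19 → valid
3 of the 7 triples form a triangle.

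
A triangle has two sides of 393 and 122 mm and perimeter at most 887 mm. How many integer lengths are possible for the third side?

Triangle inequality: 271 < x < 515. Perimeter ≤ 887 gives x ≤ 887 − 393 − 122 = 372.
So 271 < x ≤ 372; integers 272 through 372: 101 values.

101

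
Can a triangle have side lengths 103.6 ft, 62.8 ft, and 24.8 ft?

The longest side is 103.6, but the other two sum to only 87.6.
87.6 < 103.6, so the triangle inequality fails.

No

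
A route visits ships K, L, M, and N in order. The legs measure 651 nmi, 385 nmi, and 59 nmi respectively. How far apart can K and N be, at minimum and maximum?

The maximum is all hops collinear in one direction: 651 + 385 + 59 = 1095.
The longest hop is 651; the others sum to 444. Folding the others back against it leaves at least 651 − 444 = 207.

207 ≤ KN ≤ 1095 nmi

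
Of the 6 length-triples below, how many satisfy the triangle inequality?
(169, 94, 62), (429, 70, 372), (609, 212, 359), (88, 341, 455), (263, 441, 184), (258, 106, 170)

3

(62,94,169): 62+94 ≤ 169 → not valid
(70,372,429): 70+372 > 429 → valid
(212,359,609): 212+359 ≤ 609 → not valid
(88,341,455): 88+341 ≤ 455 → not valid
(184,263,441): 184+263 > 441 → valid
(106,170,258): 106+170 > 258 → valid
3 of the 6 triples form a triangle.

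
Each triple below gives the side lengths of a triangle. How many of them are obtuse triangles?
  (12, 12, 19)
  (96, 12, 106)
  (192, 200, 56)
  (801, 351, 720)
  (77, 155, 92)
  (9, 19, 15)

4

(12,12,19): 12²+12² = 288 < 361 = 19² → obtuse
(96,12,106): 12²+96² = 9360 < 11236 = 106² → obtuse
(192,200,56): 56²+192² = 40000 = 200² → right
(801,351,720): 351²+720² = 641601 = 801² → right
(77,155,92): 77²+92² = 14393 < 24025 = 155² → obtuse
(9,19,15): 9²+15² = 306 < 361 = 19² → obtuse
4 of the 6 are obtuse.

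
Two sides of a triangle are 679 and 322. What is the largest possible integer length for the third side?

The third side must be strictly less than 679 + 322 = 1001.
The largest integer below 1001 is 1000.

1000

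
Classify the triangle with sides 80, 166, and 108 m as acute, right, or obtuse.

obtuse

Compare the square of the longest side to the sum of squares of the other two: 80² + 108² = 18064 < 27556 = 166².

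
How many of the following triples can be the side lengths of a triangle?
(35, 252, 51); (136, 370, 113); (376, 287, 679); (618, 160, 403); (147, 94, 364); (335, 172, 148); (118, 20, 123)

(35,51,252): 35+51 ≤ 252 → not valid
(113,136,370): 113+136 ≤ 370 → not valid
(287,376,679): 287+376 ≤ 679 → not valid
(160,403,618): 160+403 ≤ 618 → not valid
(94,147,364): 94+147 ≤ 364 → not valid
(148,172,335): 148+172 ≤ 335 → not valid
(20,118,123): 20+118 > 123 → valid
1 of the 7 triples forms a triangle.

1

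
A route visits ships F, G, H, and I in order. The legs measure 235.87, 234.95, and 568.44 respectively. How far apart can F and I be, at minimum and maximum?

97.62 ≤ FI ≤ 1039.26

The maximum is all hops collinear in one direction: 235.87 + 234.95 + 568.44 = 1039.26.
The longest hop is 568.44; the others sum to 470.82. Folding the others back against it leaves at least 568.44 − 470.82 = 97.62.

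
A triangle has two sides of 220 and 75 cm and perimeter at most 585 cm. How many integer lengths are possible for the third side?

Triangle inequality: 145 < x < 295. Perimeter ≤ 585 gives x ≤ 585 − 220 − 75 = 290.
So 145 < x ≤ 290; integers 146 through 290: 145 values.

145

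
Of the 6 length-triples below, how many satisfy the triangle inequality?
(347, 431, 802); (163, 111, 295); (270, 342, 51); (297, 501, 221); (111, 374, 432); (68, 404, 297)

2

(347,431,802): 347+431 ≤ 802 → not valid
(111,163,295): 111+163 ≤ 295 → not valid
(51,270,342): 51+270 ≤ 342 → not valid
(221,297,501): 221+297 > 501 → valid
(111,374,432): 111+374 > 432 → valid
(68,297,404): 68+297 ≤ 404 → not valid
2 of the 6 triples form a triangle.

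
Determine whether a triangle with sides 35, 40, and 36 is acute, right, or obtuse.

Compare the square of the longest side to the sum of squares of the other two: 35² + 36² = 2521 > 1600 = 40².

acute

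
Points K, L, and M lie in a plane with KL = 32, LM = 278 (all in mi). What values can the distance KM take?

246 ≤ KM ≤ 310 mi

By the triangle inequality, |32 − 278| ≤ KM ≤ 32 + 278.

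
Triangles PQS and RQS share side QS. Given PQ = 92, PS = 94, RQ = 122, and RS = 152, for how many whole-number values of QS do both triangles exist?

From triangle PQS: 2 < QS < 186.
From triangle RQS: 30 < QS < 274.
Intersection: 30 < QS < 186, so integers 31 through 185: 155 values.

155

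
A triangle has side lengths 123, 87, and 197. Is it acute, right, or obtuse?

obtuse

Compare the square of the longest side to the sum of squares of the other two: 87² + 123² = 22698 < 38809 = 197².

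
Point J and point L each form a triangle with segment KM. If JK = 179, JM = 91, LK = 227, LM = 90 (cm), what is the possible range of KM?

137 < KM < 270

From triangle JKM: |179 − 91| < KM < 179 + 91, i.e. 88 < KM < 270.
From triangle LKM: 137 < KM < 317.
Both must hold, so KM lies in the intersection.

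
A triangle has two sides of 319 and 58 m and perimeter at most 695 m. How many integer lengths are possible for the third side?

57

Triangle inequality: 261 < x < 377. Perimeter ≤ 695 gives x ≤ 695 − 319 − 58 = 318.
So 261 < x ≤ 318; integers 262 through 318: 57 values.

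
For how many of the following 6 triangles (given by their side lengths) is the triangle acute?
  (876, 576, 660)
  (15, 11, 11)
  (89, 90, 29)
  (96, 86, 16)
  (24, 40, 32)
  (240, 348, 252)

(876,576,660): 576²+660² = 767376 = 876² → right
(15,11,11): 11²+11² = 242 > 225 = 15² → acute
(89,90,29): 29²+89² = 8762 > 8100 = 90² → acute
(96,86,16): 16²+86² = 7652 < 9216 = 96² → obtuse
(24,40,32): 24²+32² = 1600 = 40² → right
(240,348,252): 240²+252² = 121104 = 348² → right
2 of the 6 are acute.

2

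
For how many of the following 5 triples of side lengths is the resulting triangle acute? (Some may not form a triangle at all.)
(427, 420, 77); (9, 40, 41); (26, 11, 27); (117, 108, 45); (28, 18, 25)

2

(427,420,77): 77²+420² = 182329 = 427² → right
(9,40,41): 9²+40² = 1681 = 41² → right
(26,11,27): 11²+26² = 797 > 729 = 27² → acute
(117,108,45): 45²+108² = 13689 = 117² → right
(28,18,25): 18²+25² = 949 > 784 = 28² → acute
2 of the 5 are acute.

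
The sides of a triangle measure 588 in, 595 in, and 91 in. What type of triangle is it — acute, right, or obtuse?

right

Compare the square of the longest side to the sum of squares of the other two: 91² + 588² = 354025 = 595².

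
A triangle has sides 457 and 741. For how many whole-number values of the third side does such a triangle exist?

913

The third side lies in the open interval (284, 1198).
Integers from 285 to 1197 inclusive: 1197 − 285 + 1 = 913.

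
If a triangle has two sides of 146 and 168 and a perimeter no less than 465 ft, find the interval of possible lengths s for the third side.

151 ≤ s < 314 ft

Triangle inequality alone gives 22 < s < 314.
The perimeter condition gives s ≥ 465 − 146 − 168 = 151.
Intersecting the two: 151 ≤ s < 314.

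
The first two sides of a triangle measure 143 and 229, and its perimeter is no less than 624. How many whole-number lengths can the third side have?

120

Triangle inequality: 86 < x < 372. Perimeter ≥ 624 gives x ≥ 624 − 143 − 229 = 252.
So 252 ≤ x < 372; integers 252 through 371: 120 values.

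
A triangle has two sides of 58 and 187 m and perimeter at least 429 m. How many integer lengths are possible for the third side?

61

Triangle inequality: 129 < x < 245. Perimeter ≥ 429 gives x ≥ 429 − 58 − 187 = 184.
So 184 ≤ x < 245; integers 184 through 244: 61 values.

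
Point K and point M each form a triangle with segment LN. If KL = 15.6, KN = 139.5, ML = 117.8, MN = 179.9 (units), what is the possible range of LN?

123.9 < LN < 155.1

From triangle KLN: |15.6 − 139.5| < LN < 15.6 + 139.5, i.e. 123.9 < LN < 155.1.
From triangle MLN: 62.1 < LN < 297.7.
Both must hold, so LN lies in the intersection.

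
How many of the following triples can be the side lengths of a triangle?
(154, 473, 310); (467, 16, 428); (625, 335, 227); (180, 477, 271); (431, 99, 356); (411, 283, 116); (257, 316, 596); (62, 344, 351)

2

(154,310,473): 154+310 ≤ 473 → not valid
(16,428,467): 16+428 ≤ 467 → not valid
(227,335,625): 227+335 ≤ 625 → not valid
(180,271,477): 180+271 ≤ 477 → not valid
(99,356,431): 99+356 > 431 → valid
(116,283,411): 116+283 ≤ 411 → not valid
(257,316,596): 257+316 ≤ 596 → not valid
(62,344,351): 62+344 > 351 → valid
2 of the 8 triples form a triangle.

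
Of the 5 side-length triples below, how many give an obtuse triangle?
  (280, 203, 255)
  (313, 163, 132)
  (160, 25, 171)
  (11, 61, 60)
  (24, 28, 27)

(280,203,255): 203²+255² = 106234 > 78400 = 280² → acute
(313,163,132): 132+163 ≤ 313, not a triangle
(160,25,171): 25²+160² = 26225 < 29241 = 171² → obtuse
(11,61,60): 11²+60² = 3721 = 61² → right
(24,28,27): 24²+27² = 1305 > 784 = 28² → acute
1 of the 5 is obtuse.

1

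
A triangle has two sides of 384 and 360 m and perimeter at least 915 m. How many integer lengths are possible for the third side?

Triangle inequality: 24 < x < 744. Perimeter ≥ 915 gives x ≥ 915 − 384 − 360 = 171.
So 171 ≤ x < 744; integers 171 through 743: 573 values.

573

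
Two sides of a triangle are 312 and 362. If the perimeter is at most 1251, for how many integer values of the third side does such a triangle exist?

Triangle inequality: 50 < x < 674. Perimeter ≤ 1251 gives x ≤ 1251 − 312 − 362 = 577.
So 50 < x ≤ 577; integers 51 through 577: 527 values.

527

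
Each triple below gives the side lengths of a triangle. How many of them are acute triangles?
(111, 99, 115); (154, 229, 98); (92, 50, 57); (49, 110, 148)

(111,99,115): 99²+111² = 22122 > 13225 = 115² → acute
(154,229,98): 98²+154² = 33320 < 52441 = 229² → obtuse
(92,50,57): 50²+57² = 5749 < 8464 = 92² → obtuse
(49,110,148): 49²+110² = 14501 < 21904 = 148² → obtuse
1 of the 4 is acute.

1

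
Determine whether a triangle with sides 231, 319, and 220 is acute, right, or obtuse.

Compare the square of the longest side to the sum of squares of the other two: 220² + 231² = 101761 = 319².

right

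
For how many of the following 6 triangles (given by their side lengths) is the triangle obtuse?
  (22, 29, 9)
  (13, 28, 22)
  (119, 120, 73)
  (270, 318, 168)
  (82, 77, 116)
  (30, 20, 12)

4

(22,29,9): 9²+22² = 565 < 841 = 29² → obtuse
(13,28,22): 13²+22² = 653 < 784 = 28² → obtuse
(119,120,73): 73²+119² = 19490 > 14400 = 120² → acute
(270,318,168): 168²+270² = 101124 = 318² → right
(82,77,116): 77²+82² = 12653 < 13456 = 116² → obtuse
(30,20,12): 12²+20² = 544 < 900 = 30² → obtuse
4 of the 6 are obtuse.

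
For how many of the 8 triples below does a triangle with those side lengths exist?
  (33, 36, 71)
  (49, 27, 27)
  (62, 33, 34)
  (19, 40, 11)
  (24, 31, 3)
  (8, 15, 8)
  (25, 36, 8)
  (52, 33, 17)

3

(33,36,71): 33+36 ≤ 71 → not valid
(27,27,49): 27+27 > 49 → valid
(33,34,62): 33+34 > 62 → valid
(11,19,40): 11+19 ≤ 40 → not valid
(3,24,31): 3+24 ≤ 31 → not valid
(8,8,15): 8+8 > 15 → valid
(8,25,36): 8+25 ≤ 36 → not valid
(17,33,52): 17+33 ≤ 52 → not valid
3 of the 8 triples form a triangle.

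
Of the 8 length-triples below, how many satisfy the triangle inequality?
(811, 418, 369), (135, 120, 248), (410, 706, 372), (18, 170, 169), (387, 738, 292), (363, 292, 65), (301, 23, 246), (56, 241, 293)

(369,418,811): 369+418 ≤ 811 → not valid
(120,135,248): 120+135 > 248 → valid
(372,410,706): 372+410 > 706 → valid
(18,169,170): 18+169 > 170 → valid
(292,387,738): 292+387 ≤ 738 → not valid
(65,292,363): 65+292 ≤ 363 → not valid
(23,246,301): 23+246 ≤ 301 → not valid
(56,241,293): 56+241 > 293 → valid
4 of the 8 triples form a triangle.

4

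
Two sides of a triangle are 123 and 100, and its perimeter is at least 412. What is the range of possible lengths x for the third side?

189 ≤ x < 223

Triangle inequality alone gives 23 < x < 223.
The perimeter condition gives x ≥ 412 − 123 − 100 = 189.
Intersecting the two: 189 ≤ x < 223.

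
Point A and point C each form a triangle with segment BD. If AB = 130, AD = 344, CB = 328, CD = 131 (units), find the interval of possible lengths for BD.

214 < BD < 459

From triangle ABD: |130 − 344| < BD < 130 + 344, i.e. 214 < BD < 474.
From triangle CBD: 197 < BD < 459.
Both must hold, so BD lies in the intersection.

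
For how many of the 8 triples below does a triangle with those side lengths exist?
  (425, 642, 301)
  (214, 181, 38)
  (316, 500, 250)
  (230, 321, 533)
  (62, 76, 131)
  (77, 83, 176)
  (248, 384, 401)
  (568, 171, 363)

6

(301,425,642): 301+425 > 642 → valid
(38,181,214): 38+181 > 214 → valid
(250,316,500): 250+316 > 500 → valid
(230,321,533): 230+321 > 533 → valid
(62,76,131): 62+76 > 131 → valid
(77,83,176): 77+83 ≤ 176 → not valid
(248,384,401): 248+384 > 401 → valid
(171,363,568): 171+363 ≤ 568 → not valid
6 of the 8 triples form a triangle.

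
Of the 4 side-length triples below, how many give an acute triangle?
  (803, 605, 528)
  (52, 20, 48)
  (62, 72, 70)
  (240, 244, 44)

(803,605,528): 528²+605² = 644809 = 803² → right
(52,20,48): 20²+48² = 2704 = 52² → right
(62,72,70): 62²+70² = 8744 > 5184 = 72² → acute
(240,244,44): 44²+240² = 59536 = 244² → right
1 of the 4 is acute.

1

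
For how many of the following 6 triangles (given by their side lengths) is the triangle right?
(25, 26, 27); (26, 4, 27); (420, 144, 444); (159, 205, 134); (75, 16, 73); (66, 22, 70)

1

(25,26,27): 25²+26² = 1301 > 729 = 27² → acute
(26,4,27): 4²+26² = 692 < 729 = 27² → obtuse
(420,144,444): 144²+420² = 197136 = 444² → right
(159,205,134): 134²+159² = 43237 > 42025 = 205² → acute
(75,16,73): 16²+73² = 5585 < 5625 = 75² → obtuse
(66,22,70): 22²+66² = 4840 < 4900 = 70² → obtuse
1 of the 6 is right.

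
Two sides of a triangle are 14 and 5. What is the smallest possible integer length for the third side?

The third side must be strictly greater than |14 − 5| = 9.
The smallest integer above 9 is 10.

10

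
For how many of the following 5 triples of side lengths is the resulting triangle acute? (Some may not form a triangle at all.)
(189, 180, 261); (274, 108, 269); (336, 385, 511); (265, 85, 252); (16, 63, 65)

(189,180,261): 180²+189² = 68121 = 261² → right
(274,108,269): 108²+269² = 84025 > 75076 = 274² → acute
(336,385,511): 336²+385² = 261121 = 511² → right
(265,85,252): 85²+252² = 70729 > 70225 = 265² → acute
(16,63,65): 16²+63² = 4225 = 65² → right
2 of the 5 are acute.

2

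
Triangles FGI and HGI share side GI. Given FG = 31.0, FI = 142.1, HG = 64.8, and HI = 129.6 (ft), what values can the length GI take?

From triangle FGI: |31.0 − 142.1| < GI < 31.0 + 142.1, i.e. 111.1 < GI < 173.1.
From triangle HGI: 64.8 < GI < 194.4.
Both must hold, so GI lies in the intersection.

111.1 < GI < 173.1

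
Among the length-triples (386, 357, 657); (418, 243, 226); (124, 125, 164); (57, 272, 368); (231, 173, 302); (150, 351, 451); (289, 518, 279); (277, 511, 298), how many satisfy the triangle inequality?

(357,386,657): 357+386 > 657 → valid
(226,243,418): 226+243 > 418 → valid
(124,125,164): 124+125 > 164 → valid
(57,272,368): 57+272 ≤ 368 → not valid
(173,231,302): 173+231 > 302 → valid
(150,351,451): 150+351 > 451 → valid
(279,289,518): 279+289 > 518 → valid
(277,298,511): 277+298 > 511 → valid
7 of the 8 triples form a triangle.

7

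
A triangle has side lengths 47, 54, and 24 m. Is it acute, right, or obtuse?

Compare the square of the longest side to the sum of squares of the other two: 24² + 47² = 2785 < 2916 = 54².

obtuse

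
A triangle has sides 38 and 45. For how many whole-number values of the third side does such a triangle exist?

75

The third side lies in the open interval (7, 83).
Integers from 8 to 82 inclusive: 82 − 8 + 1 = 75.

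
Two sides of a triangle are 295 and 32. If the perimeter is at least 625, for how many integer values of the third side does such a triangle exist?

Triangle inequality: 263 < x < 327. Perimeter ≥ 625 gives x ≥ 625 − 295 − 32 = 298.
So 298 ≤ x < 327; integers 298 through 326: 29 values.

29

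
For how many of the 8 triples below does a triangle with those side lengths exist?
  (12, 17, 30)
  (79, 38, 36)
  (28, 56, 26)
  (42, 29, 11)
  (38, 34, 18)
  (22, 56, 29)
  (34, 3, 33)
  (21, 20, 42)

2

(12,17,30): 12+17 ≤ 30 → not valid
(36,38,79): 36+38 ≤ 79 → not valid
(26,28,56): 26+28 ≤ 56 → not valid
(11,29,42): 11+29 ≤ 42 → not valid
(18,34,38): 18+34 > 38 → valid
(22,29,56): 22+29 ≤ 56 → not valid
(3,33,34): 3+33 > 34 → valid
(20,21,42): 20+21 ≤ 42 → not valid
2 of the 8 triples form a triangle.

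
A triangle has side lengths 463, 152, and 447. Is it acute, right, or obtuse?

acute

Compare the square of the longest side to the sum of squares of the other two: 152² + 447² = 222913 > 214369 = 463².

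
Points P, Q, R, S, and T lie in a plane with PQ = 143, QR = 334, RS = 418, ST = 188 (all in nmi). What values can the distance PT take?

0 ≤ PT ≤ 1083 nmi

The maximum is all hops collinear in one direction: 143 + 334 + 418 + 188 = 1083.
The longest hop is 418; the others sum to 665. Since 418 ≤ 665, the path can fold back on itself completely, so the minimum distance is 0.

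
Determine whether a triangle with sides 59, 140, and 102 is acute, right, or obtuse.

obtuse

Compare the square of the longest side to the sum of squares of the other two: 59² + 102² = 13885 < 19600 = 140².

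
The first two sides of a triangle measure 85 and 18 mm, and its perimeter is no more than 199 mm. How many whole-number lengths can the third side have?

29

Triangle inequality: 67 < x < 103. Perimeter ≤ 199 gives x ≤ 199 − 85 − 18 = 96.
So 67 < x ≤ 96; integers 68 through 96: 29 values.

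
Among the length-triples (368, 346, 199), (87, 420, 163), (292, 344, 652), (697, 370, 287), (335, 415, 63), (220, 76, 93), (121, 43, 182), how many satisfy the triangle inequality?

(199,346,368): 199+346 > 368 → valid
(87,163,420): 87+163 ≤ 420 → not valid
(292,344,652): 292+344 ≤ 652 → not valid
(287,370,697): 287+370 ≤ 697 → not valid
(63,335,415): 63+335 ≤ 415 → not valid
(76,93,220): 76+93 ≤ 220 → not valid
(43,121,182): 43+121 ≤ 182 → not valid
1 of the 7 triples forms a triangle.

1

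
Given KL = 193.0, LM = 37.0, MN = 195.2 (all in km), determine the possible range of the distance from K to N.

The maximum is all hops collinear in one direction: 193.0 + 37.0 + 195.2 = 425.2.
The longest hop is 195.2; the others sum to 230.0. Since 195.2 ≤ 230.0, the path can fold back on itself completely, so the minimum distance is 0.

0 ≤ KN ≤ 425.2 km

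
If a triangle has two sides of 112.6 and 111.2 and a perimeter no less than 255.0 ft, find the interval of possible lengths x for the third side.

31.2 ≤ x < 223.8 ft

Triangle inequality alone gives 1.4 < x < 223.8.
The perimeter condition gives x ≥ 255.0 − 112.6 − 111.2 = 31.2.
Intersecting the two: 31.2 ≤ x < 223.8.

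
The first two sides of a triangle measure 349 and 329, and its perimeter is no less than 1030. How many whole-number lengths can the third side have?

Triangle inequality: 20 < x < 678. Perimeter ≥ 1030 gives x ≥ 1030 − 349 − 329 = 352.
So 352 ≤ x < 678; integers 352 through 677: 326 values.

326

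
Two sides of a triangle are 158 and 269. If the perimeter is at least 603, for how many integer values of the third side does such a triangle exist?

251

Triangle inequality: 111 < x < 427. Perimeter ≥ 603 gives x ≥ 603 − 158 − 269 = 176.
So 176 ≤ x < 427; integers 176 through 426: 251 values.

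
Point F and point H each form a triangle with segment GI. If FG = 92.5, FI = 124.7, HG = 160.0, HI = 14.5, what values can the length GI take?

From triangle FGI: |92.5 − 124.7| < GI < 92.5 + 124.7, i.e. 32.2 < GI < 217.2.
From triangle HGI: 145.5 < GI < 174.5.
Both must hold, so GI lies in the intersection.

145.5 < GI < 174.5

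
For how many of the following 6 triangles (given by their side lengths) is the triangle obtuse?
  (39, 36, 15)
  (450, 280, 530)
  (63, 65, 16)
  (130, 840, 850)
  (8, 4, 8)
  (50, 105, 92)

(39,36,15): 15²+36² = 1521 = 39² → right
(450,280,530): 280²+450² = 280900 = 530² → right
(63,65,16): 16²+63² = 4225 = 65² → right
(130,840,850): 130²+840² = 722500 = 850² → right
(8,4,8): 4²+8² = 80 > 64 = 8² → acute
(50,105,92): 50²+92² = 10964 < 11025 = 105² → obtuse
1 of the 6 is obtuse.

1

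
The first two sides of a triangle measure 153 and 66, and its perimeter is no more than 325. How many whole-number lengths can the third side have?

19

Triangle inequality: 87 < x < 219. Perimeter ≤ 325 gives x ≤ 325 − 153 − 66 = 106.
So 87 < x ≤ 106; integers 88 through 106: 19 values.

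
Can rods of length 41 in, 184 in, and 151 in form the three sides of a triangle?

Yes

The longest side is 184, and the other two sum to 192.
Since 192 > 184, the triangle inequality holds.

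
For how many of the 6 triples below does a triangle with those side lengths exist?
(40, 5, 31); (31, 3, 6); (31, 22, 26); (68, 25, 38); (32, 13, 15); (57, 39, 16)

1

(5,31,40): 5+31 ≤ 40 → not valid
(3,6,31): 3+6 ≤ 31 → not valid
(22,26,31): 22+26 > 31 → valid
(25,38,68): 25+38 ≤ 68 → not valid
(13,15,32): 13+15 ≤ 32 → not valid
(16,39,57): 16+39 ≤ 57 → not valid
1 of the 6 triples forms a triangle.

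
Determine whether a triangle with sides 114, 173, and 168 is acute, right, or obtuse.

acute

Compare the square of the longest side to the sum of squares of the other two: 114² + 168² = 41220 > 29929 = 173².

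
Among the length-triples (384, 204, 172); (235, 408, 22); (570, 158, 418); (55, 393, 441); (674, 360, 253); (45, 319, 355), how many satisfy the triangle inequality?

3

(172,204,384): 172+204 ≤ 384 → not valid
(22,235,408): 22+235 ≤ 408 → not valid
(158,418,570): 158+418 > 570 → valid
(55,393,441): 55+393 > 441 → valid
(253,360,674): 253+360 ≤ 674 → not valid
(45,319,355): 45+319 > 355 → valid
3 of the 6 triples form a triangle.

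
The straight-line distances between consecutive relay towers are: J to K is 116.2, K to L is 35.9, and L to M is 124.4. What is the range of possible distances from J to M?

The maximum is all hops collinear in one direction: 116.2 + 35.9 + 124.4 = 276.5.
The longest hop is 124.4; the others sum to 152.1. Since 124.4 ≤ 152.1, the path can fold back on itself completely, so the minimum distance is 0.

0 ≤ JM ≤ 276.5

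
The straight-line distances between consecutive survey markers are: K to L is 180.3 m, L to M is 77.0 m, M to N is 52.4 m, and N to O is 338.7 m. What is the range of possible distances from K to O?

29.0 ≤ KO ≤ 648.4 m

The maximum is all hops collinear in one direction: 180.3 + 77.0 + 52.4 + 338.7 = 648.4.
The longest hop is 338.7; the others sum to 309.7. Folding the others back against it leaves at least 338.7 − 309.7 = 29.0.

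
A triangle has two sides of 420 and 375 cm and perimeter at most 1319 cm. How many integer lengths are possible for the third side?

Triangle inequality: 45 < x < 795. Perimeter ≤ 1319 gives x ≤ 1319 − 420 − 375 = 524.
So 45 < x ≤ 524; integers 46 through 524: 479 values.

479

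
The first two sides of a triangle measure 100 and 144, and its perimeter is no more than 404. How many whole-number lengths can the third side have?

116

Triangle inequality: 44 < x < 244. Perimeter ≤ 404 gives x ≤ 404 − 100 − 144 = 160.
So 44 < x ≤ 160; integers 45 through 160: 116 values.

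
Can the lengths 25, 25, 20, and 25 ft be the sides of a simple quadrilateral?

Yes

A quadrilateral exists iff every side is shorter than the sum of the others — equivalently, the longest side is less than the sum of the rest.
Longest side 25 < 70 (sum of the remaining 3), so yes.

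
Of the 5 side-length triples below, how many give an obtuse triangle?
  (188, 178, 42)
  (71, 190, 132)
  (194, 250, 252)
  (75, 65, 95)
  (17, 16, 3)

3

(188,178,42): 42²+178² = 33448 < 35344 = 188² → obtuse
(71,190,132): 71²+132² = 22465 < 36100 = 190² → obtuse
(194,250,252): 194²+250² = 100136 > 63504 = 252² → acute
(75,65,95): 65²+75² = 9850 > 9025 = 95² → acute
(17,16,3): 3²+16² = 265 < 289 = 17² → obtuse
3 of the 5 are obtuse.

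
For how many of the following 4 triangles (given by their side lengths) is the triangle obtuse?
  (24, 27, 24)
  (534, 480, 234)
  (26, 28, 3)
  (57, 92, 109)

2

(24,27,24): 24²+24² = 1152 > 729 = 27² → acute
(534,480,234): 234²+480² = 285156 = 534² → right
(26,28,3): 3²+26² = 685 < 784 = 28² → obtuse
(57,92,109): 57²+92² = 11713 < 11881 = 109² → obtuse
2 of the 4 are obtuse.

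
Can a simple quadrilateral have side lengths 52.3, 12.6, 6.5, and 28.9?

For a quadrilateral, each side must be shorter than the sum of the others.
Here the longest side is 52.3, but the remaining 3 sides sum to only 48.0.

No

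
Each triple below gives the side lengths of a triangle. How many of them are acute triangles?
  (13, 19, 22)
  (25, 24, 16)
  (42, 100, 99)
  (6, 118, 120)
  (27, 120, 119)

4

(13,19,22): 13²+19² = 530 > 484 = 22² → acute
(25,24,16): 16²+24² = 832 > 625 = 25² → acute
(42,100,99): 42²+99² = 11565 > 10000 = 100² → acute
(6,118,120): 6²+118² = 13960 < 14400 = 120² → obtuse
(27,120,119): 27²+119² = 14890 > 14400 = 120² → acute
4 of the 5 are acute.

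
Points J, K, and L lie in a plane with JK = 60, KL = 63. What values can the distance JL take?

By the triangle inequality, |60 − 63| ≤ JL ≤ 60 + 63.

3 ≤ JL ≤ 123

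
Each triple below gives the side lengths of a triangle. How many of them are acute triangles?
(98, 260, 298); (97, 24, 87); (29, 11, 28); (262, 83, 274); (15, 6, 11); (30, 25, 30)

3

(98,260,298): 98²+260² = 77204 < 88804 = 298² → obtuse
(97,24,87): 24²+87² = 8145 < 9409 = 97² → obtuse
(29,11,28): 11²+28² = 905 > 841 = 29² → acute
(262,83,274): 83²+262² = 75533 > 75076 = 274² → acute
(15,6,11): 6²+11² = 157 < 225 = 15² → obtuse
(30,25,30): 25²+30² = 1525 > 900 = 30² → acute
3 of the 6 are acute.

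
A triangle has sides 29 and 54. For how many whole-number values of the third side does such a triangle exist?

The third side lies in the open interval (25, 83).
Integers from 26 to 82 inclusive: 82 − 26 + 1 = 57.

57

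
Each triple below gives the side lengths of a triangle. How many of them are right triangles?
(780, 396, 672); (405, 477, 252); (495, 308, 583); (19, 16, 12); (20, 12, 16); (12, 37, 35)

(780,396,672): 396²+672² = 608400 = 780² → right
(405,477,252): 252²+405² = 227529 = 477² → right
(495,308,583): 308²+495² = 339889 = 583² → right
(19,16,12): 12²+16² = 400 > 361 = 19² → acute
(20,12,16): 12²+16² = 400 = 20² → right
(12,37,35): 12²+35² = 1369 = 37² → right
5 of the 6 are right.

5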